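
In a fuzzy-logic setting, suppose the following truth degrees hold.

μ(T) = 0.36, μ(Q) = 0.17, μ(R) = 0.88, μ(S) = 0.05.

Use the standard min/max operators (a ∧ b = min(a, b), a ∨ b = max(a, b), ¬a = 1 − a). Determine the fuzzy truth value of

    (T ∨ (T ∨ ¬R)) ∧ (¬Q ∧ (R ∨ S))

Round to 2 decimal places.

¬R = 1 − 0.88 = 0.12
T ∨ ¬R = max(a, b) on (0.36, 0.12) = 0.36
T ∨ (T ∨ ¬R) = max(a, b) on (0.36, 0.36) = 0.36
¬Q = 1 − 0.17 = 0.83
R ∨ S = max(a, b) on (0.88, 0.05) = 0.88
¬Q ∧ (R ∨ S) = min(a, b) on (0.83, 0.88) = 0.83
(T ∨ (T ∨ ¬R)) ∧ (¬Q ∧ (R ∨ S)) = min(a, b) on (0.36, 0.83) = 0.36

0.36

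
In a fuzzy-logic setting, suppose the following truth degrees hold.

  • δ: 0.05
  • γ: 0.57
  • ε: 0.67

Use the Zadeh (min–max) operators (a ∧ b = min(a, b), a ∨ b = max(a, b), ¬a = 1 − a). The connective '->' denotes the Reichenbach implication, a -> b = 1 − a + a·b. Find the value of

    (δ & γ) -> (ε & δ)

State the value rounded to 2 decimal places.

δ & γ = min(a, b) on (0.05, 0.57) = 0.05
ε & δ = min(a, b) on (0.67, 0.05) = 0.05
(δ & γ) -> (ε & δ)  [Reichenbach: 1 − a + a·b] with a=0.05, b=0.05 → 0.95

0.95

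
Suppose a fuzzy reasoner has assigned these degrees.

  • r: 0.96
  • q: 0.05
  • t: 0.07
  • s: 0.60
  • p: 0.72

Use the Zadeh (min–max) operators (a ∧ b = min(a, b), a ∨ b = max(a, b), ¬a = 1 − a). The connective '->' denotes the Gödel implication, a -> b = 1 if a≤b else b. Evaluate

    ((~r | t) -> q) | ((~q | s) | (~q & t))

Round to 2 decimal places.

~r = 1 − 0.96 = 0.04
~r | t = max(a, b) on (0.04, 0.07) = 0.07
(~r | t) -> q  [Gödel: 1 if a≤b else b] with a=0.07, b=0.05 → 0.05
~q = 1 − 0.05 = 0.95
~q | s = max(a, b) on (0.95, 0.60) = 0.95
~q = 1 − 0.05 = 0.95
~q & t = min(a, b) on (0.95, 0.07) = 0.07
(~q | s) | (~q & t) = max(a, b) on (0.95, 0.07) = 0.95
((~r | t) -> q) | ((~q | s) | (~q & t)) = max(a, b) on (0.05, 0.95) = 0.95

0.95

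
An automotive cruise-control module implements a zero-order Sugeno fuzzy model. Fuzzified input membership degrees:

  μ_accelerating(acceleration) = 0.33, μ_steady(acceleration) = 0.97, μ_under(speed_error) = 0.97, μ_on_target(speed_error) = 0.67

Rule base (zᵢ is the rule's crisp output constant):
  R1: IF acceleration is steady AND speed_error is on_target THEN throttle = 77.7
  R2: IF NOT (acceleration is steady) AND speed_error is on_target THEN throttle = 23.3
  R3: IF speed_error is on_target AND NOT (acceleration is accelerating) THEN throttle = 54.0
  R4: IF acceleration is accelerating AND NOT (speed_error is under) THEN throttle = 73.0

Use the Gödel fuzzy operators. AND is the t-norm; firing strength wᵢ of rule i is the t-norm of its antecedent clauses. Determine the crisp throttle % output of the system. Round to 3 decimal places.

R1 (z=77.7): steady=0.97, on_target=0.67; AND[min(a, b)] → w = 0.67
R2 (z=23.3): ¬steady=1−0.97=0.03, on_target=0.67; AND[min(a, b)] → w = 0.03
R3 (z=54.0): on_target=0.67, ¬accelerating=1−0.33=0.67; AND[min(a, b)] → w = 0.67
R4 (z=73.0): accelerating=0.33, ¬under=1−0.97=0.03; AND[min(a, b)] → w = 0.03
Weighted average = (0.67·77.7 + 0.03·23.3 + 0.67·54.0 + 0.03·73.0) / (0.67 + 0.03 + 0.67 + 0.03)
  = 91.1280 / 1.4000 = 65.091

65.091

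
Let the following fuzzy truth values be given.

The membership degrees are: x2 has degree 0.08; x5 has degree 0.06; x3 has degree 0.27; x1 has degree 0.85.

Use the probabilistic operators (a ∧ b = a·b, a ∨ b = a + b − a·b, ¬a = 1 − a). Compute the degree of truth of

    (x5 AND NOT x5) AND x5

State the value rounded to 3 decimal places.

0.003

NOT x5 = 1 − 0.0600 = 0.9400
x5 AND NOT x5 = a·b on (0.0600, 0.9400) = 0.0564
(x5 AND NOT x5) AND x5 = a·b on (0.0564, 0.0600) = 0.0034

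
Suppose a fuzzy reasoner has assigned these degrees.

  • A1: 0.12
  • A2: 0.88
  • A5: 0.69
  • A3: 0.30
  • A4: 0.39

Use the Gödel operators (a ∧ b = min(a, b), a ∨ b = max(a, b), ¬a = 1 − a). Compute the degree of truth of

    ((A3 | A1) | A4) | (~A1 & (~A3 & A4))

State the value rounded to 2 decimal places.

A3 | A1 = max(a, b) on (0.30, 0.12) = 0.30
(A3 | A1) | A4 = max(a, b) on (0.30, 0.39) = 0.39
~A1 = 1 − 0.12 = 0.88
~A3 = 1 − 0.30 = 0.70
~A3 & A4 = min(a, b) on (0.70, 0.39) = 0.39
~A1 & (~A3 & A4) = min(a, b) on (0.88, 0.39) = 0.39
((A3 | A1) | A4) | (~A1 & (~A3 & A4)) = max(a, b) on (0.39, 0.39) = 0.39

0.39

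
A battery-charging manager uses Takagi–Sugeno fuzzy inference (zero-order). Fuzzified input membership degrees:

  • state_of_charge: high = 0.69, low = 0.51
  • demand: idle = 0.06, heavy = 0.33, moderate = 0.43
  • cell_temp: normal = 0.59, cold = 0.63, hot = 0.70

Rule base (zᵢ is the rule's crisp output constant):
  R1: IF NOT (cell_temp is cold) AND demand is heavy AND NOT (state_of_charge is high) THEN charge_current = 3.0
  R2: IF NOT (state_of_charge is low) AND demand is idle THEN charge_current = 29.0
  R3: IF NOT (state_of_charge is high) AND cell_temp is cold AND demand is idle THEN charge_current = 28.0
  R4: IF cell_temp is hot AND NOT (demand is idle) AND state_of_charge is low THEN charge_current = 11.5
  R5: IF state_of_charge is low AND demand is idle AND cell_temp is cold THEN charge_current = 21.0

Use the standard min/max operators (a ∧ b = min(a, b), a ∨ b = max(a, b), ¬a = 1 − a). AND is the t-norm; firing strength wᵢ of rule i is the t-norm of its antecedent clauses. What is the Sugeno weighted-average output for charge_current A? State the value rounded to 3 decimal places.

11.475

R1 (z=3.0): ¬cold=1−0.63=0.37, heavy=0.33, ¬high=1−0.69=0.31; AND[min(a, b)] → w = 0.31
R2 (z=29.0): ¬low=1−0.51=0.49, idle=0.06; AND[min(a, b)] → w = 0.06
R3 (z=28.0): ¬high=1−0.69=0.31, cold=0.63, idle=0.06; AND[min(a, b)] → w = 0.06
R4 (z=11.5): hot=0.70, ¬idle=1−0.06=0.94, low=0.51; AND[min(a, b)] → w = 0.51
R5 (z=21.0): low=0.51, idle=0.06, cold=0.63; AND[min(a, b)] → w = 0.06
Weighted average = (0.31·3.0 + 0.06·29.0 + 0.06·28.0 + 0.51·11.5 + 0.06·21.0) / (0.31 + 0.06 + 0.06 + 0.51 + 0.06)
  = 11.4750 / 1.0000 = 11.475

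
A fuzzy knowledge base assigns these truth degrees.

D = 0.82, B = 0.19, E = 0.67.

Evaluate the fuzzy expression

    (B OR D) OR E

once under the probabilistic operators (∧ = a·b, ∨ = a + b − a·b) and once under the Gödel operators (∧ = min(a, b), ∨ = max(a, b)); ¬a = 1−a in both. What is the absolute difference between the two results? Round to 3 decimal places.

Under probabilistic:
  B OR D = a + b − a·b on (0.1900, 0.8200) = 0.8542
  (B OR D) OR E = a + b − a·b on (0.8542, 0.6700) = 0.9519
  → value = 0.9519
Under Gödel:
  B OR D = max(a, b) on (0.19, 0.82) = 0.82
  (B OR D) OR E = max(a, b) on (0.82, 0.67) = 0.82
  → value = 0.8200
|0.9519 − 0.8200| = 0.132

0.132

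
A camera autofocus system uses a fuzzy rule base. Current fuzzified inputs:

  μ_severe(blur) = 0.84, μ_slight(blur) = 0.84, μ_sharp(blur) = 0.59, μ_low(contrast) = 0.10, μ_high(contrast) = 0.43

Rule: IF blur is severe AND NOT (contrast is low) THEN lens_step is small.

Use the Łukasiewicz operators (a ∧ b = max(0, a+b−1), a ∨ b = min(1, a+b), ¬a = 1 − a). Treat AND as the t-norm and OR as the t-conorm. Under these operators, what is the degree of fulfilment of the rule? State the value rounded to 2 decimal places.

firing strength: severe=0.84, ¬low=1−0.10=0.90; AND[max(0, a+b−1)] → w = 0.74

0.74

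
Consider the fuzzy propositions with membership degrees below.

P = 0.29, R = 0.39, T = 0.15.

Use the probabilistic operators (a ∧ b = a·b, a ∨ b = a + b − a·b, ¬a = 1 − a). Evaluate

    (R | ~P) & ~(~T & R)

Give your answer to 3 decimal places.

~P = 1 − 0.2900 = 0.7100
R | ~P = a + b − a·b on (0.3900, 0.7100) = 0.8231
~T = 1 − 0.1500 = 0.8500
~T & R = a·b on (0.8500, 0.3900) = 0.3315
~(~T & R) = 1 − 0.3315 = 0.6685
(R | ~P) & ~(~T & R) = a·b on (0.8231, 0.6685) = 0.5502

0.550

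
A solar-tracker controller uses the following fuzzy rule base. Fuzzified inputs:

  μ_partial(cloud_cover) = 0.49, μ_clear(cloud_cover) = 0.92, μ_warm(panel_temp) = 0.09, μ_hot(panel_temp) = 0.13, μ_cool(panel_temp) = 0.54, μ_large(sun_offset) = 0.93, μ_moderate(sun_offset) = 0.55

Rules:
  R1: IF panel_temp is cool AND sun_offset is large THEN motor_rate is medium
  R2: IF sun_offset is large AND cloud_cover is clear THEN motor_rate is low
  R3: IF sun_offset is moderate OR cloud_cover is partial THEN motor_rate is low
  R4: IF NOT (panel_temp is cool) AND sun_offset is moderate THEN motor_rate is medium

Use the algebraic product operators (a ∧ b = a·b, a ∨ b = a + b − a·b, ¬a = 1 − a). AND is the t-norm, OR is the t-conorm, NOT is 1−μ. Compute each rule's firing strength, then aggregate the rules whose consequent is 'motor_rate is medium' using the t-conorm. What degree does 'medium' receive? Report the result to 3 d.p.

0.628

R1: cool=0.54, large=0.93; AND[a·b] → w = 0.5022
R2: large=0.93, clear=0.92; AND[a·b] → w = 0.8556
R3: moderate=0.55, partial=0.49; OR[a + b − a·b] → w = 0.7705
R4: ¬cool=1−0.54=0.46, moderate=0.55; AND[a·b] → w = 0.2530
Rules with consequent 'medium': {R1, R4} → strengths 0.5022, 0.2530
Aggregate via t-conorm [a + b − a·b]: 0.6281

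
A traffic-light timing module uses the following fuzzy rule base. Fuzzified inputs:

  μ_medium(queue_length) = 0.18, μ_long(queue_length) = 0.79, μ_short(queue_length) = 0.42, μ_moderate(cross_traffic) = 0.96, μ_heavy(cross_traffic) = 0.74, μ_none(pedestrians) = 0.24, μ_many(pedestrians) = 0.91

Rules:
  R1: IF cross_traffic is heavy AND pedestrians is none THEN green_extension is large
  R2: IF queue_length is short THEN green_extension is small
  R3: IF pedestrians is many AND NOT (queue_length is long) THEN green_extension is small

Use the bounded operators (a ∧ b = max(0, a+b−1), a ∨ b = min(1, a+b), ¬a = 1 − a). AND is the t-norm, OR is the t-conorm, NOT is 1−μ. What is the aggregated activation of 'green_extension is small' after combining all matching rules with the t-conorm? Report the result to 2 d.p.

R1: heavy=0.74, none=0.24; AND[max(0, a+b−1)] → w = 0.00
R2: short=0.42 → w = 0.42
R3: many=0.91, ¬long=1−0.79=0.21; AND[max(0, a+b−1)] → w = 0.12
Rules with consequent 'small': {R2, R3} → strengths 0.42, 0.12
Aggregate via t-conorm [min(1, a+b)]: 0.54

0.54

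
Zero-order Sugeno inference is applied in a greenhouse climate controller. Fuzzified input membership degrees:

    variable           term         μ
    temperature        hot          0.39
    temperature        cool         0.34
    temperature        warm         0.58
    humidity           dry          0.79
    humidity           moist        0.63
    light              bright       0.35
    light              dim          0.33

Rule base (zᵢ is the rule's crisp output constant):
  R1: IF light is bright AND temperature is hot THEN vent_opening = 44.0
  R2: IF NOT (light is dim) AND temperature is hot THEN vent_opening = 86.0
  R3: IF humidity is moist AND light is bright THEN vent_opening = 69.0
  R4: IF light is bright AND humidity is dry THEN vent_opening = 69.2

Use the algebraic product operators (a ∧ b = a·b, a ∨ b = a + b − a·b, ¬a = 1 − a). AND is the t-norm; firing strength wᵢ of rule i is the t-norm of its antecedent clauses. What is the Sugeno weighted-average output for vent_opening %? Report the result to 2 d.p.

70.21

R1 (z=44.0): bright=0.35, hot=0.39; AND[a·b] → w = 0.1365
R2 (z=86.0): ¬dim=1−0.33=0.67, hot=0.39; AND[a·b] → w = 0.2613
R3 (z=69.0): moist=0.63, bright=0.35; AND[a·b] → w = 0.2205
R4 (z=69.2): bright=0.35, dry=0.79; AND[a·b] → w = 0.2765
Weighted average = (0.1365·44.0 + 0.2613·86.0 + 0.2205·69.0 + 0.2765·69.2) / (0.1365 + 0.2613 + 0.2205 + 0.2765)
  = 62.8261 / 0.8948 = 70.21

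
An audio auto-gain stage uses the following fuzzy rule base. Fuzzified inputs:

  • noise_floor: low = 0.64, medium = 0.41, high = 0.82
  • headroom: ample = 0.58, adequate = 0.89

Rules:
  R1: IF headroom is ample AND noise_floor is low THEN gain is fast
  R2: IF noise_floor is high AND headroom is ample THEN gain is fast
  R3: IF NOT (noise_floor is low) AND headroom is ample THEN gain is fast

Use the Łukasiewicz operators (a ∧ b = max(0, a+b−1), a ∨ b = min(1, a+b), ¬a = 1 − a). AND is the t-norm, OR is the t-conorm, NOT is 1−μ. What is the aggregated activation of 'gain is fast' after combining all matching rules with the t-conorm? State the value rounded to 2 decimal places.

R1: ample=0.58, low=0.64; AND[max(0, a+b−1)] → w = 0.22
R2: high=0.82, ample=0.58; AND[max(0, a+b−1)] → w = 0.40
R3: ¬low=1−0.64=0.36, ample=0.58; AND[max(0, a+b−1)] → w = 0.00
Rules with consequent 'fast': {R1, R2, R3} → strengths 0.22, 0.40, 0.00
Aggregate via t-conorm [min(1, a+b)]: 0.62

0.62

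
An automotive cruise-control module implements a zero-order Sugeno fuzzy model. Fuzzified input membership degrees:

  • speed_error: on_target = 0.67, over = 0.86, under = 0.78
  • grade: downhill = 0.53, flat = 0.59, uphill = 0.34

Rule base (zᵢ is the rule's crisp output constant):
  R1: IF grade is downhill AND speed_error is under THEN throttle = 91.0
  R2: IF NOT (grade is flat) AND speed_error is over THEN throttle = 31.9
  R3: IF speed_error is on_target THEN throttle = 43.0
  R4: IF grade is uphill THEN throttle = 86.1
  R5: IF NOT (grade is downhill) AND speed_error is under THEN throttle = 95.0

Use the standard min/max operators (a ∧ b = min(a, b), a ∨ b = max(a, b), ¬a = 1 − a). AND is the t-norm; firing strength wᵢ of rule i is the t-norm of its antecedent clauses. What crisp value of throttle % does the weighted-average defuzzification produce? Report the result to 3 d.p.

R1 (z=91.0): downhill=0.53, under=0.78; AND[min(a, b)] → w = 0.53
R2 (z=31.9): ¬flat=1−0.59=0.41, over=0.86; AND[min(a, b)] → w = 0.41
R3 (z=43.0): on_target=0.67 → w = 0.67
R4 (z=86.1): uphill=0.34 → w = 0.34
R5 (z=95.0): ¬downhill=1−0.53=0.47, under=0.78; AND[min(a, b)] → w = 0.47
Weighted average = (0.53·91.0 + 0.41·31.9 + 0.67·43.0 + 0.34·86.1 + 0.47·95.0) / (0.53 + 0.41 + 0.67 + 0.34 + 0.47)
  = 164.0430 / 2.4200 = 67.786

67.786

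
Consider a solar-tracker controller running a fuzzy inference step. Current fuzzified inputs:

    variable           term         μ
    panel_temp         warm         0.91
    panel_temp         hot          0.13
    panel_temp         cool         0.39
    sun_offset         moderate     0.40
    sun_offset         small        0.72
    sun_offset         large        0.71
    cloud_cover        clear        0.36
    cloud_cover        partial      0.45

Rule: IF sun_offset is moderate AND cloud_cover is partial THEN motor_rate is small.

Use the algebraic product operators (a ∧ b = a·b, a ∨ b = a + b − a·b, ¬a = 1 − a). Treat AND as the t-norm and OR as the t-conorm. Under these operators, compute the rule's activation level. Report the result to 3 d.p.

0.180

firing strength: moderate=0.40, partial=0.45; AND[a·b] → w = 0.1800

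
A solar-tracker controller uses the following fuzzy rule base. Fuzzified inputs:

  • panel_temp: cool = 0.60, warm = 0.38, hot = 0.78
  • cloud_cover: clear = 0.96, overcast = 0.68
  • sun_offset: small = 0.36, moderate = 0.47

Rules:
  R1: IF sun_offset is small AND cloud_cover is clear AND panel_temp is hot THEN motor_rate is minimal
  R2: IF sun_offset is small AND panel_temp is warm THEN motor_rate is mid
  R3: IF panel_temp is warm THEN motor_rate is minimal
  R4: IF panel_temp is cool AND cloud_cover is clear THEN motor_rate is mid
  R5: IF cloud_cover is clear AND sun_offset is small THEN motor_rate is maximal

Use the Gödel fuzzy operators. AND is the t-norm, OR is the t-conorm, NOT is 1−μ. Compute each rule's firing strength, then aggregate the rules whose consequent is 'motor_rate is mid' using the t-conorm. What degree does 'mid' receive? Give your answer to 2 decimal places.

R1: small=0.36, clear=0.96, hot=0.78; AND[min(a, b)] → w = 0.36
R2: small=0.36, warm=0.38; AND[min(a, b)] → w = 0.36
R3: warm=0.38 → w = 0.38
R4: cool=0.60, clear=0.96; AND[min(a, b)] → w = 0.60
R5: clear=0.96, small=0.36; AND[min(a, b)] → w = 0.36
Rules with consequent 'mid': {R2, R4} → strengths 0.36, 0.60
Aggregate via t-conorm [max(a, b)]: 0.60

0.60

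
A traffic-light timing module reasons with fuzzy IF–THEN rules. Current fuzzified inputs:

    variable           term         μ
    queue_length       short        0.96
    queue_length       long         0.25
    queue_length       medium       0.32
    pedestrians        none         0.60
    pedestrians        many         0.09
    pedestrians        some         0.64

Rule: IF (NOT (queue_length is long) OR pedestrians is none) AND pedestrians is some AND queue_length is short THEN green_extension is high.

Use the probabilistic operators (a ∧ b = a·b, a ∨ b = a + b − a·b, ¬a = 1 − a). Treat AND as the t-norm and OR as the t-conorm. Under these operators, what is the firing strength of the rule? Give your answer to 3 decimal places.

firing strength: (¬long=1−0.25=0.75 OR none=0.60) = 0.9000; AND[a·b] with some=0.64, short=0.96 → w = 0.5530

0.553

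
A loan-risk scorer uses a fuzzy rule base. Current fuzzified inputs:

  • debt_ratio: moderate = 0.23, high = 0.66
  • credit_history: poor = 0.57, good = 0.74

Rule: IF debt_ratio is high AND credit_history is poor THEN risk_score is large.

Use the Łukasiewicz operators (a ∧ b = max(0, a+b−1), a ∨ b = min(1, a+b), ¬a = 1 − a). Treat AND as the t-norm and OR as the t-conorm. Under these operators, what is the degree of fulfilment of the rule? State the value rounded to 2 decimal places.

firing strength: high=0.66, poor=0.57; AND[max(0, a+b−1)] → w = 0.23

0.23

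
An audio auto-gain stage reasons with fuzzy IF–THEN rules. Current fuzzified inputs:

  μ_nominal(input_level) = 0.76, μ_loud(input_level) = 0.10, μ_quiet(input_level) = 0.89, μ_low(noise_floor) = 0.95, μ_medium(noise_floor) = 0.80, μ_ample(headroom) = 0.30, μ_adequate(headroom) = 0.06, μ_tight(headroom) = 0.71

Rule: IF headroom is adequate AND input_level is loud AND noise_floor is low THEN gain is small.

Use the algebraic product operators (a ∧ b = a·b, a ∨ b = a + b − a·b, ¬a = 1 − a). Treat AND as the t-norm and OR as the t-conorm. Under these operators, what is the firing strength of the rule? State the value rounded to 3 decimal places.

firing strength: adequate=0.06, loud=0.10, low=0.95; AND[a·b] → w = 0.0057

0.006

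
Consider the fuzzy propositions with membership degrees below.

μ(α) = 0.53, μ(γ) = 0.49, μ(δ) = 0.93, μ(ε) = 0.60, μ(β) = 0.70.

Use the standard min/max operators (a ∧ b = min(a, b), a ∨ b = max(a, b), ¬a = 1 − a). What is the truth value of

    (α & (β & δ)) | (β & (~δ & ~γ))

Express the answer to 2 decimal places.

0.53

β & δ = min(a, b) on (0.70, 0.93) = 0.70
α & (β & δ) = min(a, b) on (0.53, 0.70) = 0.53
~δ = 1 − 0.93 = 0.07
~γ = 1 − 0.49 = 0.51
~δ & ~γ = min(a, b) on (0.07, 0.51) = 0.07
β & (~δ & ~γ) = min(a, b) on (0.70, 0.07) = 0.07
(α & (β & δ)) | (β & (~δ & ~γ)) = max(a, b) on (0.53, 0.07) = 0.53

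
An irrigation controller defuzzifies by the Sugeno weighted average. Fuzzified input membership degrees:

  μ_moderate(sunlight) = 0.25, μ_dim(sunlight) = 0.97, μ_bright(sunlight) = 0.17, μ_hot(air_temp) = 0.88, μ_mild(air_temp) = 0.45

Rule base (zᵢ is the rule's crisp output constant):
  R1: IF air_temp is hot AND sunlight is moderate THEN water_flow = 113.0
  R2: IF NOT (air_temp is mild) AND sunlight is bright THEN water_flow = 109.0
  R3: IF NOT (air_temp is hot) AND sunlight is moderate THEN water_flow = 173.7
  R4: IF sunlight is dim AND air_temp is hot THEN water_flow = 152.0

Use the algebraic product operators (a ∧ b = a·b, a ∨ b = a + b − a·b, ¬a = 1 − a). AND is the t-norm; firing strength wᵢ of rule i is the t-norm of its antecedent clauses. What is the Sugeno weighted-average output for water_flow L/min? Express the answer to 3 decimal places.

R1 (z=113.0): hot=0.88, moderate=0.25; AND[a·b] → w = 0.2200
R2 (z=109.0): ¬mild=1−0.45=0.55, bright=0.17; AND[a·b] → w = 0.0935
R3 (z=173.7): ¬hot=1−0.88=0.12, moderate=0.25; AND[a·b] → w = 0.0300
R4 (z=152.0): dim=0.97, hot=0.88; AND[a·b] → w = 0.8536
Weighted average = (0.2200·113.0 + 0.0935·109.0 + 0.0300·173.7 + 0.8536·152.0) / (0.2200 + 0.0935 + 0.0300 + 0.8536)
  = 170.0097 / 1.1971 = 142.018

142.018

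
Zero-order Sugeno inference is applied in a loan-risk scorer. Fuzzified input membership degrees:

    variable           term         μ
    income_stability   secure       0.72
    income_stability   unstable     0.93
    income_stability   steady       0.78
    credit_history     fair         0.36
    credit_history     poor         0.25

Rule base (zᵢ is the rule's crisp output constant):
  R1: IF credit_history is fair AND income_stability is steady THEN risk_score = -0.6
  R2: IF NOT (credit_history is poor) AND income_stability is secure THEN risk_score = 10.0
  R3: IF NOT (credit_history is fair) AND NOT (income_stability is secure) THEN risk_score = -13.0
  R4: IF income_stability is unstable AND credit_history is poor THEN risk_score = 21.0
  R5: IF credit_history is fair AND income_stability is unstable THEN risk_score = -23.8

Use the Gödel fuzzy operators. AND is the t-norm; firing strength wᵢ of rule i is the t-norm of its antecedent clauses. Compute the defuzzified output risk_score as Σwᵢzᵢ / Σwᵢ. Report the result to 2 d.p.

R1 (z=-0.6): fair=0.36, steady=0.78; AND[min(a, b)] → w = 0.36
R2 (z=10.0): ¬poor=1−0.25=0.75, secure=0.72; AND[min(a, b)] → w = 0.72
R3 (z=-13.0): ¬fair=1−0.36=0.64, ¬secure=1−0.72=0.28; AND[min(a, b)] → w = 0.28
R4 (z=21.0): unstable=0.93, poor=0.25; AND[min(a, b)] → w = 0.25
R5 (z=-23.8): fair=0.36, unstable=0.93; AND[min(a, b)] → w = 0.36
Weighted average = (0.36·-0.6 + 0.72·10.0 + 0.28·-13.0 + 0.25·21.0 + 0.36·-23.8) / (0.36 + 0.72 + 0.28 + 0.25 + 0.36)
  = 0.0260 / 1.9700 = 0.01

0.01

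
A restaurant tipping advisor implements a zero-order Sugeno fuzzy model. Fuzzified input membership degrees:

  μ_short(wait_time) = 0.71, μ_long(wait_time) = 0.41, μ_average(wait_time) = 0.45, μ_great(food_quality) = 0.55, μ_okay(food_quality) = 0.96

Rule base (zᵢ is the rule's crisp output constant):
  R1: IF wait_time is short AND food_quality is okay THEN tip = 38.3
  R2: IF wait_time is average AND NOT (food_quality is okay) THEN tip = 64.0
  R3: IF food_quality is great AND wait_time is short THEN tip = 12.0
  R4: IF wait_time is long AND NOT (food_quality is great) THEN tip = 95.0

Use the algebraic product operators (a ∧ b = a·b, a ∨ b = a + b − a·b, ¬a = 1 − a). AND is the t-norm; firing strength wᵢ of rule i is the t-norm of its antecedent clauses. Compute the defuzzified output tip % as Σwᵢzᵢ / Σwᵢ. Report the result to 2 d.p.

R1 (z=38.3): short=0.71, okay=0.96; AND[a·b] → w = 0.6816
R2 (z=64.0): average=0.45, ¬okay=1−0.96=0.04; AND[a·b] → w = 0.0180
R3 (z=12.0): great=0.55, short=0.71; AND[a·b] → w = 0.3905
R4 (z=95.0): long=0.41, ¬great=1−0.55=0.45; AND[a·b] → w = 0.1845
Weighted average = (0.6816·38.3 + 0.0180·64.0 + 0.3905·12.0 + 0.1845·95.0) / (0.6816 + 0.0180 + 0.3905 + 0.1845)
  = 49.4708 / 1.2746 = 38.81

38.81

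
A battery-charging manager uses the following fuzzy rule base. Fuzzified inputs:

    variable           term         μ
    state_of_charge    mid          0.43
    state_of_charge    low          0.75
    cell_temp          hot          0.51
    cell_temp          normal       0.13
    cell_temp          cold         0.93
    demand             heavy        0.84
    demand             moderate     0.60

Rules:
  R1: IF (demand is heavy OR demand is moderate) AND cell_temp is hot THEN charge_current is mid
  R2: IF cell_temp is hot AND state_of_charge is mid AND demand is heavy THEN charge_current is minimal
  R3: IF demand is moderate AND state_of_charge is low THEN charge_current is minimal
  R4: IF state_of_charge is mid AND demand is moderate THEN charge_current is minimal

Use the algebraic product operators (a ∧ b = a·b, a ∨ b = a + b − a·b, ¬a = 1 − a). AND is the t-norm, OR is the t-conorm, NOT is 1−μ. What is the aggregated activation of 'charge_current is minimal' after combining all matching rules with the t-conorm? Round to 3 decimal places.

0.667

R1: (heavy=0.84 OR moderate=0.60) = 0.9360; AND[a·b] with hot=0.51 → w = 0.4774
R2: hot=0.51, mid=0.43, heavy=0.84; AND[a·b] → w = 0.1842
R3: moderate=0.60, low=0.75; AND[a·b] → w = 0.4500
R4: mid=0.43, moderate=0.60; AND[a·b] → w = 0.2580
Rules with consequent 'minimal': {R2, R3, R4} → strengths 0.1842, 0.4500, 0.2580
Aggregate via t-conorm [a + b − a·b]: 0.6671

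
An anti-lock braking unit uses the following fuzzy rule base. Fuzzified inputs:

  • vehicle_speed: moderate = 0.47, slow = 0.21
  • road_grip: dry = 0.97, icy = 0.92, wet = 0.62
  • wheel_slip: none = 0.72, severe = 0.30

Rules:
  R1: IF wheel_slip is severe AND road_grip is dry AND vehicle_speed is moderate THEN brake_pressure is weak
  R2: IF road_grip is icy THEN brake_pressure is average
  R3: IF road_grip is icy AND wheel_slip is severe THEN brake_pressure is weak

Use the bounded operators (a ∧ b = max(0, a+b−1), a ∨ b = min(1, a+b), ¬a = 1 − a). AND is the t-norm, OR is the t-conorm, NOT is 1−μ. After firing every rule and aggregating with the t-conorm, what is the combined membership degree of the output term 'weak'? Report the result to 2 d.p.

R1: severe=0.30, dry=0.97, moderate=0.47; AND[max(0, a+b−1)] → w = 0.00
R2: icy=0.92 → w = 0.92
R3: icy=0.92, severe=0.30; AND[max(0, a+b−1)] → w = 0.22
Rules with consequent 'weak': {R1, R3} → strengths 0.00, 0.22
Aggregate via t-conorm [min(1, a+b)]: 0.22

0.22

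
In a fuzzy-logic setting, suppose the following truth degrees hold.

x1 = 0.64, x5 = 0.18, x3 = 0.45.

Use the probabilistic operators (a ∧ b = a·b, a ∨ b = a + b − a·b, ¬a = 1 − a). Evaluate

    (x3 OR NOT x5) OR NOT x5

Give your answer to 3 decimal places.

0.982

NOT x5 = 1 − 0.1800 = 0.8200
x3 OR NOT x5 = a + b − a·b on (0.4500, 0.8200) = 0.9010
NOT x5 = 1 − 0.1800 = 0.8200
(x3 OR NOT x5) OR NOT x5 = a + b − a·b on (0.9010, 0.8200) = 0.9822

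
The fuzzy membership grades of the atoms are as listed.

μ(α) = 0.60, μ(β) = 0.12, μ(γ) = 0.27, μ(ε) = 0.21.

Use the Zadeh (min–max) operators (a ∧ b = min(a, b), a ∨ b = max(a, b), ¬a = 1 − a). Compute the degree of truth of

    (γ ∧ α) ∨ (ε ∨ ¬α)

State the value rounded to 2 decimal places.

γ ∧ α = min(a, b) on (0.27, 0.60) = 0.27
¬α = 1 − 0.60 = 0.40
ε ∨ ¬α = max(a, b) on (0.21, 0.40) = 0.40
(γ ∧ α) ∨ (ε ∨ ¬α) = max(a, b) on (0.27, 0.40) = 0.40

0.40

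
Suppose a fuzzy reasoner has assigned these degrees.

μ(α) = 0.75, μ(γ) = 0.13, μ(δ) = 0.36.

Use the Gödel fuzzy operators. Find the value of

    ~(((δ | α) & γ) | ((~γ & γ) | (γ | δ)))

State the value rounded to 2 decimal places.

0.64

δ | α = max(a, b) on (0.36, 0.75) = 0.75
(δ | α) & γ = min(a, b) on (0.75, 0.13) = 0.13
~γ = 1 − 0.13 = 0.87
~γ & γ = min(a, b) on (0.87, 0.13) = 0.13
γ | δ = max(a, b) on (0.13, 0.36) = 0.36
(~γ & γ) | (γ | δ) = max(a, b) on (0.13, 0.36) = 0.36
((δ | α) & γ) | ((~γ & γ) | (γ | δ)) = max(a, b) on (0.13, 0.36) = 0.36
~(((δ | α) & γ) | ((~γ & γ) | (γ | δ))) = 1 − 0.36 = 0.64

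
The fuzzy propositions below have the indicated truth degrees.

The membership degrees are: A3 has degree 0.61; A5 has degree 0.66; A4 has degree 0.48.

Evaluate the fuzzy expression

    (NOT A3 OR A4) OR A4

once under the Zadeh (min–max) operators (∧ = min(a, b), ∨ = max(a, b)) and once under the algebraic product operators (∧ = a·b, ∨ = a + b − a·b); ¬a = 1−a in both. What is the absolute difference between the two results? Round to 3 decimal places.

Under Zadeh (min–max):
  NOT A3 = 1 − 0.61 = 0.39
  NOT A3 OR A4 = max(a, b) on (0.39, 0.48) = 0.48
  (NOT A3 OR A4) OR A4 = max(a, b) on (0.48, 0.48) = 0.48
  → value = 0.4800
Under algebraic product:
  NOT A3 = 1 − 0.6100 = 0.3900
  NOT A3 OR A4 = a + b − a·b on (0.3900, 0.4800) = 0.6828
  (NOT A3 OR A4) OR A4 = a + b − a·b on (0.6828, 0.4800) = 0.8351
  → value = 0.8351
|0.4800 − 0.8351| = 0.355

0.355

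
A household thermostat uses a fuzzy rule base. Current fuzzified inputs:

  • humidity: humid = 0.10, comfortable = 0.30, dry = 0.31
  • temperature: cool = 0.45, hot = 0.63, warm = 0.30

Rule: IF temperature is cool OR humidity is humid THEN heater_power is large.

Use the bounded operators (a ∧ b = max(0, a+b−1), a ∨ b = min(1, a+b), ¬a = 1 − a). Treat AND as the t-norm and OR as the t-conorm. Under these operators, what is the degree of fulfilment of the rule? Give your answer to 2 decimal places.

firing strength: cool=0.45, humid=0.10; OR[min(1, a+b)] → w = 0.55

0.55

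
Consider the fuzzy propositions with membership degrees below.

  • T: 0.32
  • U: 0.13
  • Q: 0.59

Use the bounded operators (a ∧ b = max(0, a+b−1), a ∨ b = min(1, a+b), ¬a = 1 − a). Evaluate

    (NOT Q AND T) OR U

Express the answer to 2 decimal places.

0.13

NOT Q = 1 − 0.59 = 0.41
NOT Q AND T = max(0, a+b−1) on (0.41, 0.32) = 0.00
(NOT Q AND T) OR U = min(1, a+b) on (0.00, 0.13) = 0.13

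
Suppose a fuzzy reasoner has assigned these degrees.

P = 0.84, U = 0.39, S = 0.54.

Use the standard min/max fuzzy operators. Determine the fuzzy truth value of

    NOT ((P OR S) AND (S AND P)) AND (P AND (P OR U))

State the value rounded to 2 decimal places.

P OR S = max(a, b) on (0.84, 0.54) = 0.84
S AND P = min(a, b) on (0.54, 0.84) = 0.54
(P OR S) AND (S AND P) = min(a, b) on (0.84, 0.54) = 0.54
NOT ((P OR S) AND (S AND P)) = 1 − 0.54 = 0.46
P OR U = max(a, b) on (0.84, 0.39) = 0.84
P AND (P OR U) = min(a, b) on (0.84, 0.84) = 0.84
NOT ((P OR S) AND (S AND P)) AND (P AND (P OR U)) = min(a, b) on (0.46, 0.84) = 0.46

0.46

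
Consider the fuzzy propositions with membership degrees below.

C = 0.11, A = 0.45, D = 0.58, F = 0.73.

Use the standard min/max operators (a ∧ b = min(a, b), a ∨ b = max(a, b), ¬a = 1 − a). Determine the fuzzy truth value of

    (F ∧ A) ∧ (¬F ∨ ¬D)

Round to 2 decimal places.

F ∧ A = min(a, b) on (0.73, 0.45) = 0.45
¬F = 1 − 0.73 = 0.27
¬D = 1 − 0.58 = 0.42
¬F ∨ ¬D = max(a, b) on (0.27, 0.42) = 0.42
(F ∧ A) ∧ (¬F ∨ ¬D) = min(a, b) on (0.45, 0.42) = 0.42

0.42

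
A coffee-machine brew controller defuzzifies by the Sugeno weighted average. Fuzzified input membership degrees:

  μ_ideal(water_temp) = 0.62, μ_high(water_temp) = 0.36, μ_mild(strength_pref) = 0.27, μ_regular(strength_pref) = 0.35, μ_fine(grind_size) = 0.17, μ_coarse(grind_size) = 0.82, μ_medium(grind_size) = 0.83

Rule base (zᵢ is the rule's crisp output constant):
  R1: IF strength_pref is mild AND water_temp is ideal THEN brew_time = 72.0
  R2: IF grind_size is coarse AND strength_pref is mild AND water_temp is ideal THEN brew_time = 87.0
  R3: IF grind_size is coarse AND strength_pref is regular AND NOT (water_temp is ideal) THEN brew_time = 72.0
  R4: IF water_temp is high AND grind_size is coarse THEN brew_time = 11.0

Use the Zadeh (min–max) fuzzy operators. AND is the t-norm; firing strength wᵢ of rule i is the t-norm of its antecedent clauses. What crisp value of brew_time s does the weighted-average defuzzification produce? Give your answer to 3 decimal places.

57.672

R1 (z=72.0): mild=0.27, ideal=0.62; AND[min(a, b)] → w = 0.27
R2 (z=87.0): coarse=0.82, mild=0.27, ideal=0.62; AND[min(a, b)] → w = 0.27
R3 (z=72.0): coarse=0.82, regular=0.35, ¬ideal=1−0.62=0.38; AND[min(a, b)] → w = 0.35
R4 (z=11.0): high=0.36, coarse=0.82; AND[min(a, b)] → w = 0.36
Weighted average = (0.27·72.0 + 0.27·87.0 + 0.35·72.0 + 0.36·11.0) / (0.27 + 0.27 + 0.35 + 0.36)
  = 72.0900 / 1.2500 = 57.672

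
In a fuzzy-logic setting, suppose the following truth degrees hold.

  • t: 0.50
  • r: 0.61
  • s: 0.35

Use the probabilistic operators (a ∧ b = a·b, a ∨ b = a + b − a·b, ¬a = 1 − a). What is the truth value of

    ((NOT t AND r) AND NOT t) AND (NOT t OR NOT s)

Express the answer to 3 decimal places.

NOT t = 1 − 0.5000 = 0.5000
NOT t AND r = a·b on (0.5000, 0.6100) = 0.3050
NOT t = 1 − 0.5000 = 0.5000
(NOT t AND r) AND NOT t = a·b on (0.3050, 0.5000) = 0.1525
NOT t = 1 − 0.5000 = 0.5000
NOT s = 1 − 0.3500 = 0.6500
NOT t OR NOT s = a + b − a·b on (0.5000, 0.6500) = 0.8250
((NOT t AND r) AND NOT t) AND (NOT t OR NOT s) = a·b on (0.1525, 0.8250) = 0.1258

0.126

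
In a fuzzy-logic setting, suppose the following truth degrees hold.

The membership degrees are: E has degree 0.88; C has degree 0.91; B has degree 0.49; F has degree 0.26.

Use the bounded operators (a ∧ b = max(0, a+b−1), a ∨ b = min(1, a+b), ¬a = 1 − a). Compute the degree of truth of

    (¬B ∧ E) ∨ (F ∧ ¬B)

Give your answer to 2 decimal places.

¬B = 1 − 0.49 = 0.51
¬B ∧ E = max(0, a+b−1) on (0.51, 0.88) = 0.39
¬B = 1 − 0.49 = 0.51
F ∧ ¬B = max(0, a+b−1) on (0.26, 0.51) = 0.00
(¬B ∧ E) ∨ (F ∧ ¬B) = min(1, a+b) on (0.39, 0.00) = 0.39

0.39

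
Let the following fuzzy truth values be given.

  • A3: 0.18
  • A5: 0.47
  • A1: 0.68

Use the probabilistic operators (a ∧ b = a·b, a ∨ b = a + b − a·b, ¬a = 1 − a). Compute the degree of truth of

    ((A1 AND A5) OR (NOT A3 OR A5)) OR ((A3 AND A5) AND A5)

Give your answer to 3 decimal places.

0.938

A1 AND A5 = a·b on (0.6800, 0.4700) = 0.3196
NOT A3 = 1 − 0.1800 = 0.8200
NOT A3 OR A5 = a + b − a·b on (0.8200, 0.4700) = 0.9046
(A1 AND A5) OR (NOT A3 OR A5) = a + b − a·b on (0.3196, 0.9046) = 0.9351
A3 AND A5 = a·b on (0.1800, 0.4700) = 0.0846
(A3 AND A5) AND A5 = a·b on (0.0846, 0.4700) = 0.0398
((A1 AND A5) OR (NOT A3 OR A5)) OR ((A3 AND A5) AND A5) = a + b − a·b on (0.9351, 0.0398) = 0.9377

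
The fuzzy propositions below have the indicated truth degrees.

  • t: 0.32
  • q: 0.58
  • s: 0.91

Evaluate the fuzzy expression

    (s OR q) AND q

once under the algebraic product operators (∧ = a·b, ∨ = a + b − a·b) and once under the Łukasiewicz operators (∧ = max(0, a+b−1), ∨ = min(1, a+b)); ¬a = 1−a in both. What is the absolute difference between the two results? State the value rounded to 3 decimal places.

0.022

Under algebraic product:
  s OR q = a + b − a·b on (0.9100, 0.5800) = 0.9622
  (s OR q) AND q = a·b on (0.9622, 0.5800) = 0.5581
  → value = 0.5581
Under Łukasiewicz:
  s OR q = min(1, a+b) on (0.91, 0.58) = 1.00
  (s OR q) AND q = max(0, a+b−1) on (1.00, 0.58) = 0.58
  → value = 0.5800
|0.5581 − 0.5800| = 0.022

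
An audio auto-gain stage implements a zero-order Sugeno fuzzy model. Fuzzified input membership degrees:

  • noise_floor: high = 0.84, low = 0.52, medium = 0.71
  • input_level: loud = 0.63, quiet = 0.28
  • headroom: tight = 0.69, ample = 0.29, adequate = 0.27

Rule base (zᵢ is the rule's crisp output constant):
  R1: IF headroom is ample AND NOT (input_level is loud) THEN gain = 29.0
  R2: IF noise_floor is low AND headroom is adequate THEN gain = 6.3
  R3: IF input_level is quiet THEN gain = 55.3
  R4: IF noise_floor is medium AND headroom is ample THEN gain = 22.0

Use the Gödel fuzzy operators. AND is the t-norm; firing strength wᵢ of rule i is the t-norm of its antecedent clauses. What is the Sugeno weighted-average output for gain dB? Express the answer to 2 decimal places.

28.30

R1 (z=29.0): ample=0.29, ¬loud=1−0.63=0.37; AND[min(a, b)] → w = 0.29
R2 (z=6.3): low=0.52, adequate=0.27; AND[min(a, b)] → w = 0.27
R3 (z=55.3): quiet=0.28 → w = 0.28
R4 (z=22.0): medium=0.71, ample=0.29; AND[min(a, b)] → w = 0.29
Weighted average = (0.29·29.0 + 0.27·6.3 + 0.28·55.3 + 0.29·22.0) / (0.29 + 0.27 + 0.28 + 0.29)
  = 31.9750 / 1.1300 = 28.30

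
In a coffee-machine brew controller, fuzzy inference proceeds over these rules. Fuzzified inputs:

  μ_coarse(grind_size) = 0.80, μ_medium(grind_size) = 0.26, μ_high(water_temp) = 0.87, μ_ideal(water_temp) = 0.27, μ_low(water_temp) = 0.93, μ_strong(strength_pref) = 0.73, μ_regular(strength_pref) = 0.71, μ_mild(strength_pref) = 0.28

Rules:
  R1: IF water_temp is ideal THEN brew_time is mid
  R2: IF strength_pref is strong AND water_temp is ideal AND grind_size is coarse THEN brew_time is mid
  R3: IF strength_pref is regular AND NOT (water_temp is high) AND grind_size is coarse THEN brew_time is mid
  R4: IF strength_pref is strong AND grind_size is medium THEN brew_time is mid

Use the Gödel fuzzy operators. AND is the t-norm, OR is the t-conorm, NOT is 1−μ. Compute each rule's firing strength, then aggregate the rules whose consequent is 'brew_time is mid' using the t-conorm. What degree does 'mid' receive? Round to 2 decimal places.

0.27

R1: ideal=0.27 → w = 0.27
R2: strong=0.73, ideal=0.27, coarse=0.80; AND[min(a, b)] → w = 0.27
R3: regular=0.71, ¬high=1−0.87=0.13, coarse=0.80; AND[min(a, b)] → w = 0.13
R4: strong=0.73, medium=0.26; AND[min(a, b)] → w = 0.26
Rules with consequent 'mid': {R1, R2, R3, R4} → strengths 0.27, 0.27, 0.13, 0.26
Aggregate via t-conorm [max(a, b)]: 0.27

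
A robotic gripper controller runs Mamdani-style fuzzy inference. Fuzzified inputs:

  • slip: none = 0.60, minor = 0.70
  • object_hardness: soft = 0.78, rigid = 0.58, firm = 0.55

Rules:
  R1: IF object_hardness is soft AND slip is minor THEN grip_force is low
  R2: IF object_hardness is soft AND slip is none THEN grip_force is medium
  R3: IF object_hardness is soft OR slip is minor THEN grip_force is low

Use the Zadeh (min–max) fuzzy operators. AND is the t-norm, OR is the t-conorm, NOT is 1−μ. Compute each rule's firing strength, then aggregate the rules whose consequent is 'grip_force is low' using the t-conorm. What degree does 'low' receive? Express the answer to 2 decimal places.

0.78

R1: soft=0.78, minor=0.70; AND[min(a, b)] → w = 0.70
R2: soft=0.78, none=0.60; AND[min(a, b)] → w = 0.60
R3: soft=0.78, minor=0.70; OR[max(a, b)] → w = 0.78
Rules with consequent 'low': {R1, R3} → strengths 0.70, 0.78
Aggregate via t-conorm [max(a, b)]: 0.78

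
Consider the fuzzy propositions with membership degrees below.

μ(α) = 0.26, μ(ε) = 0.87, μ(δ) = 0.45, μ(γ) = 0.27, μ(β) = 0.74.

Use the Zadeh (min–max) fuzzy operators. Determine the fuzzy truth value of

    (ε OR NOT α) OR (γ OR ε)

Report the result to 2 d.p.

NOT α = 1 − 0.26 = 0.74
ε OR NOT α = max(a, b) on (0.87, 0.74) = 0.87
γ OR ε = max(a, b) on (0.27, 0.87) = 0.87
(ε OR NOT α) OR (γ OR ε) = max(a, b) on (0.87, 0.87) = 0.87

0.87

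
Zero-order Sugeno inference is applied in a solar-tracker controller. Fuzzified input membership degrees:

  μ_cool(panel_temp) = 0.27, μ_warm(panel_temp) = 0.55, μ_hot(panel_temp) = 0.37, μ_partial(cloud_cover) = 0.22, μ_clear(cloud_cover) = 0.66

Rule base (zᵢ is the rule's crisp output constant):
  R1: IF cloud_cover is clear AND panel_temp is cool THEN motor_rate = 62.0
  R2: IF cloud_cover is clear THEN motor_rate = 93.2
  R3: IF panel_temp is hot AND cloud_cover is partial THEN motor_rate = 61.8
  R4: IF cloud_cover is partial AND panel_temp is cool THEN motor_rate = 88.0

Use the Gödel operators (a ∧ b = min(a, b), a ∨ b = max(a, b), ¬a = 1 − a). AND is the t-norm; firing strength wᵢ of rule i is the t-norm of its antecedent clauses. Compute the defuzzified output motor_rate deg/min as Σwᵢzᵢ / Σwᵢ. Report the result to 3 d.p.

81.174

R1 (z=62.0): clear=0.66, cool=0.27; AND[min(a, b)] → w = 0.27
R2 (z=93.2): clear=0.66 → w = 0.66
R3 (z=61.8): hot=0.37, partial=0.22; AND[min(a, b)] → w = 0.22
R4 (z=88.0): partial=0.22, cool=0.27; AND[min(a, b)] → w = 0.22
Weighted average = (0.27·62.0 + 0.66·93.2 + 0.22·61.8 + 0.22·88.0) / (0.27 + 0.66 + 0.22 + 0.22)
  = 111.2080 / 1.3700 = 81.174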